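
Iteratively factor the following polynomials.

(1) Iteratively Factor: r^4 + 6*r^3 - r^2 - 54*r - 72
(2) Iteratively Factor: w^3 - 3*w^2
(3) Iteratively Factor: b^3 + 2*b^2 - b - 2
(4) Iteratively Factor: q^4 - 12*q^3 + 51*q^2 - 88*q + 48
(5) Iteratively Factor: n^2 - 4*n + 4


(1) = (r + 3)*(r^3 + 3*r^2 - 10*r - 24) = (r + 2)*(r + 3)*(r^2 + r - 12) = (r - 3)*(r + 2)*(r + 3)*(r + 4)
(2) = (w)*(w^2 - 3*w) = w*(w - 3)*(w)
(3) = (b + 2)*(b^2 - 1) = (b - 1)*(b + 2)*(b + 1)
(4) = (q - 4)*(q^3 - 8*q^2 + 19*q - 12) = (q - 4)*(q - 3)*(q^2 - 5*q + 4) = (q - 4)*(q - 3)*(q - 1)*(q - 4)
(5) = (n - 2)*(n - 2)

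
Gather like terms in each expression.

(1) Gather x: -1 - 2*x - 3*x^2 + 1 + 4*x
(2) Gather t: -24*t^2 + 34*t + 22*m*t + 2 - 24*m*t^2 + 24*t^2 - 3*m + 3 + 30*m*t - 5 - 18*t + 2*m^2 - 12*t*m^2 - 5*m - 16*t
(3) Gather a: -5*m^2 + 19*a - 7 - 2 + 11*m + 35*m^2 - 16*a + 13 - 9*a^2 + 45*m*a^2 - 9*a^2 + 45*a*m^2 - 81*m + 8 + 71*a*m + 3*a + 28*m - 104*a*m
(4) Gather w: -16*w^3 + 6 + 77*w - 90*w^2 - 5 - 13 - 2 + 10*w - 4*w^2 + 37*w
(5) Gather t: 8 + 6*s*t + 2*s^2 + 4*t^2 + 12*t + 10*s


(1) = -3*x^2 + 2*x
(2) = 2*m^2 - 24*m*t^2 - 8*m + t*(-12*m^2 + 52*m)
(3) = a^2*(45*m - 18) + a*(45*m^2 - 33*m + 6) + 30*m^2 - 42*m + 12
(4) = -16*w^3 - 94*w^2 + 124*w - 14
(5) = 2*s^2 + 10*s + 4*t^2 + t*(6*s + 12) + 8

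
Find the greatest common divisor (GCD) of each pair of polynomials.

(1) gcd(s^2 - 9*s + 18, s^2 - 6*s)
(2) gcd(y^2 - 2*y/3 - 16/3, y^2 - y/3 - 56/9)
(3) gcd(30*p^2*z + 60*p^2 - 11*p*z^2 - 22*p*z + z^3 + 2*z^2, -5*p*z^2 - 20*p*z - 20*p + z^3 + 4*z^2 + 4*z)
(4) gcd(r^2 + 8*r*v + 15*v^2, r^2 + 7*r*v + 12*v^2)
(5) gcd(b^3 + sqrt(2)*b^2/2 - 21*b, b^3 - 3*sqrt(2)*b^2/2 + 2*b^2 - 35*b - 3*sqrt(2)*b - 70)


(1) = gcd((s - 6)*(s - 3), s*(s - 6)) = s - 6
(2) = gcd((y - 8/3)*(y + 2), (y - 8/3)*(y + 7/3)) = y - 8/3
(3) = -5*p*z - 10*p + z^2 + 2*z
(4) = r + 3*v
(5) = gcd(b*(b - 3*sqrt(2))*(b + 7*sqrt(2)/2), (b + 2)*(b - 5*sqrt(2))*(b + 7*sqrt(2)/2)) = b + 7*sqrt(2)/2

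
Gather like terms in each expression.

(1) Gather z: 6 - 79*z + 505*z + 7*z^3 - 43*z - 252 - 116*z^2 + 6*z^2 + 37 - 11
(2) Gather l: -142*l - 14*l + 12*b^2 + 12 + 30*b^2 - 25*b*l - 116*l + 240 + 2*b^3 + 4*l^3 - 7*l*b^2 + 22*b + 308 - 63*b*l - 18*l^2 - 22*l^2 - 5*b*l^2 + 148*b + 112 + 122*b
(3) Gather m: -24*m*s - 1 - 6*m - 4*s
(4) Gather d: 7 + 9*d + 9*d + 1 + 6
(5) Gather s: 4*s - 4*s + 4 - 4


(1) = 7*z^3 - 110*z^2 + 383*z - 220
(2) = 2*b^3 + 42*b^2 + 292*b + 4*l^3 + l^2*(-5*b - 40) + l*(-7*b^2 - 88*b - 272) + 672
(3) = m*(-24*s - 6) - 4*s - 1
(4) = 18*d + 14
(5) = 0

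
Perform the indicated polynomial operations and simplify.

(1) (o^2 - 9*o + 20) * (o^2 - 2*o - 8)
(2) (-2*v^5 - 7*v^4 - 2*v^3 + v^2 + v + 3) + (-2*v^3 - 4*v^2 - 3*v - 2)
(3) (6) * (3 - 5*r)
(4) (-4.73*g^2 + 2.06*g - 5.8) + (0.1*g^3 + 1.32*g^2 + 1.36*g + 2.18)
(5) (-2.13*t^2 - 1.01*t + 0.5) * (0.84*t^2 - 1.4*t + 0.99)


(1) = o^4 - 11*o^3 + 30*o^2 + 32*o - 160
(2) = -2*v^5 - 7*v^4 - 4*v^3 - 3*v^2 - 2*v + 1
(3) = 18 - 30*r
(4) = 0.1*g^3 - 3.41*g^2 + 3.42*g - 3.62
(5) = -1.7892*t^4 + 2.1336*t^3 - 0.2747*t^2 - 1.6999*t + 0.495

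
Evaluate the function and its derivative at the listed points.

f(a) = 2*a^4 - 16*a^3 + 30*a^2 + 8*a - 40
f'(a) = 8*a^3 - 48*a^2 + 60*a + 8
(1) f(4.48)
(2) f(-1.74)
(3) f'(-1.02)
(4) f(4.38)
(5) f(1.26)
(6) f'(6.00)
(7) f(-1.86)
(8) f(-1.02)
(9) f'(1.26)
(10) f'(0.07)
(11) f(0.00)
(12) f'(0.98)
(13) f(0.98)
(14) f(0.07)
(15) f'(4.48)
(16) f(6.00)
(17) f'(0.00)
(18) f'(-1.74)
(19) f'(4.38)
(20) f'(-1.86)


(1) = -35.05
(2) = 139.53
(3) = -111.63
(4) = -37.79
(5) = -9.26
(6) = 368.00
(7) = 175.80
(8) = 2.20
(9) = 23.40
(10) = 11.97
(11) = -40.00
(12) = 28.23
(13) = -16.56
(14) = -39.30
(15) = 32.74
(16) = 224.00
(17) = 8.00
(18) = -283.87
(19) = 22.17
(20) = -321.14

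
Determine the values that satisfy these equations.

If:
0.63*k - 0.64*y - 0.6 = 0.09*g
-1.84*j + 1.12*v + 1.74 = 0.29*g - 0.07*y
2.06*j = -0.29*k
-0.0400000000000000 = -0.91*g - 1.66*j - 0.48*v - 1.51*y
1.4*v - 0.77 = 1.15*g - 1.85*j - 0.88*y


Then:
g = -3.16
j = -0.61
k = 4.30
v = -3.60
y = 3.74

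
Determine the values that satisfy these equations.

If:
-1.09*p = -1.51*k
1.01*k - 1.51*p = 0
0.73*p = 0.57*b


Then:
b = 0.00
k = 0.00
p = 0.00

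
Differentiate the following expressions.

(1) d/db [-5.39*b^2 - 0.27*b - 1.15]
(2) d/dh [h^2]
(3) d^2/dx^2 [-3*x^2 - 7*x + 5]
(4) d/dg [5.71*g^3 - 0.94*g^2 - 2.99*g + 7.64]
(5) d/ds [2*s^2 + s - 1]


(1) = -10.78*b - 0.27
(2) = 2*h
(3) = -6
(4) = 17.13*g^2 - 1.88*g - 2.99
(5) = 4*s + 1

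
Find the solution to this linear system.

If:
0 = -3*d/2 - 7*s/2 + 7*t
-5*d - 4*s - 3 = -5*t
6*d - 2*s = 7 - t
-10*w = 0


Then:
d = 28/71
s = -646/213
t = -305/213
w = 0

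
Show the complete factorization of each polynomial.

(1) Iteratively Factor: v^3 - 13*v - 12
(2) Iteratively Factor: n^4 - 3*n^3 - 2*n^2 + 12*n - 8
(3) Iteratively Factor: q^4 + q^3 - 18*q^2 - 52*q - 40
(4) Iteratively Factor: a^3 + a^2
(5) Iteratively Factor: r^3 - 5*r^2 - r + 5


(1) = (v + 1)*(v^2 - v - 12) = (v + 1)*(v + 3)*(v - 4)
(2) = (n - 2)*(n^3 - n^2 - 4*n + 4) = (n - 2)*(n - 1)*(n^2 - 4) = (n - 2)^2*(n - 1)*(n + 2)
(3) = (q + 2)*(q^3 - q^2 - 16*q - 20) = (q + 2)^2*(q^2 - 3*q - 10) = (q - 5)*(q + 2)^2*(q + 2)
(4) = (a)*(a^2 + a) = a^2*(a + 1)
(5) = (r - 5)*(r^2 - 1) = (r - 5)*(r + 1)*(r - 1)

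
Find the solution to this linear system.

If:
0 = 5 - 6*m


Then:
m = 5/6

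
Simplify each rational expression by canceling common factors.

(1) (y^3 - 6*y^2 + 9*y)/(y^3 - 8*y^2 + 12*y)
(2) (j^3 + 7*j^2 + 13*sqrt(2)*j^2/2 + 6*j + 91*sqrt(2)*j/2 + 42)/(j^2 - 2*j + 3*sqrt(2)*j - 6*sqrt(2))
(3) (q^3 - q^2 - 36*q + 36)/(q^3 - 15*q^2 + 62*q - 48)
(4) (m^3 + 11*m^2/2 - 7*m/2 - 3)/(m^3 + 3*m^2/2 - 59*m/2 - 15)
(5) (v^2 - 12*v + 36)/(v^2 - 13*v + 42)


(1) = (y^2 - 6*y + 9)/(y^2 - 8*y + 12)
(2) = (2*j^3 + j^2*(14 + 13*sqrt(2)) + j*(12 + 91*sqrt(2)) + 84)/(2*j^2 + j*(-4 + 6*sqrt(2)) - 12*sqrt(2))
(3) = (q + 6)/(q - 8)
(4) = (m - 1)/(m - 5)
(5) = (v - 6)/(v - 7)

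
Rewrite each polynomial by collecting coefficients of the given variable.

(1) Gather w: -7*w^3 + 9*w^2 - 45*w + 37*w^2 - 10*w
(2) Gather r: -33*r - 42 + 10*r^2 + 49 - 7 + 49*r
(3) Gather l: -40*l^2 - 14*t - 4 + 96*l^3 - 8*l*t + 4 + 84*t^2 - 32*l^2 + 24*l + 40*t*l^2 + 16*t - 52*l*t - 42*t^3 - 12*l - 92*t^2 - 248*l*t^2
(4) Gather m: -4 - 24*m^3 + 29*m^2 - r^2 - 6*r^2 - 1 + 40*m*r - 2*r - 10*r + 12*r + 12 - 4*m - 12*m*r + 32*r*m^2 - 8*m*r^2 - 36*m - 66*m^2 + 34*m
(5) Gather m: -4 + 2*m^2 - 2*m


(1) = -7*w^3 + 46*w^2 - 55*w
(2) = 10*r^2 + 16*r
(3) = 96*l^3 + l^2*(40*t - 72) + l*(-248*t^2 - 60*t + 12) - 42*t^3 - 8*t^2 + 2*t
(4) = -24*m^3 + m^2*(32*r - 37) + m*(-8*r^2 + 28*r - 6) - 7*r^2 + 7
(5) = 2*m^2 - 2*m - 4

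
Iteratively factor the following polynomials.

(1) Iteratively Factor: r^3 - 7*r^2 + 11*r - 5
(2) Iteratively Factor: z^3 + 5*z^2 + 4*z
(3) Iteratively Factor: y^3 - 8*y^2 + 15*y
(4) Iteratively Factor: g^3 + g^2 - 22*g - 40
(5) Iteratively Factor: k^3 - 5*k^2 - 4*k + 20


(1) = (r - 5)*(r^2 - 2*r + 1) = (r - 5)*(r - 1)*(r - 1)
(2) = (z + 4)*(z^2 + z) = (z + 1)*(z + 4)*(z)
(3) = (y - 3)*(y^2 - 5*y) = (y - 5)*(y - 3)*(y)
(4) = (g + 4)*(g^2 - 3*g - 10) = (g + 2)*(g + 4)*(g - 5)
(5) = (k - 2)*(k^2 - 3*k - 10) = (k - 5)*(k - 2)*(k + 2)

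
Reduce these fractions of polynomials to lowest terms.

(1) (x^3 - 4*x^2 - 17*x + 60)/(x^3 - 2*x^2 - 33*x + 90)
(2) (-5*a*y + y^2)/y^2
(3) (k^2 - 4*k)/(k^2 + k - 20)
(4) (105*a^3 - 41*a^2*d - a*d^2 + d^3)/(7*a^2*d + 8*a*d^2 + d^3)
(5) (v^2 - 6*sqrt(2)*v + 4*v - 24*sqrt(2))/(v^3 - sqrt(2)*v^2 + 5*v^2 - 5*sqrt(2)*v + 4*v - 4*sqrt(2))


(1) = (x + 4)/(x + 6)
(2) = (-5*a + y)/y
(3) = k/(k + 5)
(4) = (15*a^2 - 8*a*d + d^2)/(a*d + d^2)
(5) = (v - 6*sqrt(2))/(v^2 + v*(1 - sqrt(2)) - sqrt(2))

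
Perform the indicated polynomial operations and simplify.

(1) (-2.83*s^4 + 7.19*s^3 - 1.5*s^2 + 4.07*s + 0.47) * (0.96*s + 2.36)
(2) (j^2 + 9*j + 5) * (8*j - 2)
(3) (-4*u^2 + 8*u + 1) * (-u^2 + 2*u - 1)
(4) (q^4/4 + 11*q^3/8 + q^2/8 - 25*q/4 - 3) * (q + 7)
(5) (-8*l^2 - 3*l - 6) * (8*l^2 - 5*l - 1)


(1) = -2.7168*s^5 + 0.2236*s^4 + 15.5284*s^3 + 0.3672*s^2 + 10.0564*s + 1.1092
(2) = 8*j^3 + 70*j^2 + 22*j - 10
(3) = 4*u^4 - 16*u^3 + 19*u^2 - 6*u - 1
(4) = q^5/4 + 25*q^4/8 + 39*q^3/4 - 43*q^2/8 - 187*q/4 - 21
(5) = -64*l^4 + 16*l^3 - 25*l^2 + 33*l + 6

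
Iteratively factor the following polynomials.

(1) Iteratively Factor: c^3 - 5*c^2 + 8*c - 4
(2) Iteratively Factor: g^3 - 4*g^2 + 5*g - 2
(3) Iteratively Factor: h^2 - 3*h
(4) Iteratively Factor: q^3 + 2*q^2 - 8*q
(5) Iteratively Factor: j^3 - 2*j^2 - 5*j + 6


(1) = (c - 2)*(c^2 - 3*c + 2) = (c - 2)^2*(c - 1)
(2) = (g - 1)*(g^2 - 3*g + 2) = (g - 2)*(g - 1)*(g - 1)
(3) = (h)*(h - 3)
(4) = (q + 4)*(q^2 - 2*q) = (q - 2)*(q + 4)*(q)
(5) = (j - 3)*(j^2 + j - 2) = (j - 3)*(j - 1)*(j + 2)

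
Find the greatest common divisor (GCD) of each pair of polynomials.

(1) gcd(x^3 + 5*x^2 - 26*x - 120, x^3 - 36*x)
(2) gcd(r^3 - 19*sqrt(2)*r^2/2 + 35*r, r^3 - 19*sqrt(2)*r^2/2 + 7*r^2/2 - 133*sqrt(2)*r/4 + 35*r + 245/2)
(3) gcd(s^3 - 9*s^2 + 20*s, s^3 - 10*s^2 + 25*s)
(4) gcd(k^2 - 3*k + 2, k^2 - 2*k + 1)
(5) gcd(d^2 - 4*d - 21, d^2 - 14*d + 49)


(1) = gcd((x - 5)*(x + 4)*(x + 6), x*(x - 6)*(x + 6)) = x + 6
(2) = gcd(r*(r - 7*sqrt(2))*(r - 5*sqrt(2)/2), (r + 7/2)*(r - 7*sqrt(2))*(r - 5*sqrt(2)/2)) = r^2 - 19*sqrt(2)*r/2 + 35
(3) = s^2 - 5*s
(4) = gcd((k - 2)*(k - 1), (k - 1)^2) = k - 1
(5) = gcd((d - 7)*(d + 3), (d - 7)^2) = d - 7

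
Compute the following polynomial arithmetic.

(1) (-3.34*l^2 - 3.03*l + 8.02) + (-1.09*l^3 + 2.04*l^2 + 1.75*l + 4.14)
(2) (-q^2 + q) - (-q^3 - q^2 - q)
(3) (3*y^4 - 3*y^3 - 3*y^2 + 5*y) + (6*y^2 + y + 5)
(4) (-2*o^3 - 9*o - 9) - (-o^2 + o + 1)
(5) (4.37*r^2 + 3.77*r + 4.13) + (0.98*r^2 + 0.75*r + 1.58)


(1) = -1.09*l^3 - 1.3*l^2 - 1.28*l + 12.16
(2) = q^3 + 2*q
(3) = 3*y^4 - 3*y^3 + 3*y^2 + 6*y + 5
(4) = -2*o^3 + o^2 - 10*o - 10
(5) = 5.35*r^2 + 4.52*r + 5.71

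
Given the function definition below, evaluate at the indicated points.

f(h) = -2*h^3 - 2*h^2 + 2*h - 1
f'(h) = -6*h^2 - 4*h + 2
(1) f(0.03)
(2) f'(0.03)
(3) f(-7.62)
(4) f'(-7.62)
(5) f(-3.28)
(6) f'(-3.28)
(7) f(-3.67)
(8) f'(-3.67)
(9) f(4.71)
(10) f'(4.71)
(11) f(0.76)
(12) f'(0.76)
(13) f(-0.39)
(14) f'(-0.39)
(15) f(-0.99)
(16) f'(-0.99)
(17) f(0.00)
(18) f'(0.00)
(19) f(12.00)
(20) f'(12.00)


(1) = -0.94
(2) = 1.87
(3) = 752.53
(4) = -315.91
(5) = 41.50
(6) = -49.43
(7) = 63.58
(8) = -64.13
(9) = -244.92
(10) = -149.94
(11) = -1.51
(12) = -4.51
(13) = -1.97
(14) = 2.65
(15) = -3.00
(16) = 0.08
(17) = -1.00
(18) = 2.00
(19) = -3721.00
(20) = -910.00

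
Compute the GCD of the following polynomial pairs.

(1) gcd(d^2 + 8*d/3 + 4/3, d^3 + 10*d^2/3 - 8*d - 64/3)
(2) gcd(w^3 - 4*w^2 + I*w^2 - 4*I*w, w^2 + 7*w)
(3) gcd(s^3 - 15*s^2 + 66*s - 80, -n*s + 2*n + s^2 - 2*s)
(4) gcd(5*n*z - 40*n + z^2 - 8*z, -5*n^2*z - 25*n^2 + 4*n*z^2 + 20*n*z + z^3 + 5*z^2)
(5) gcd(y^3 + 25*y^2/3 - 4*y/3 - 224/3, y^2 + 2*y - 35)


(1) = d + 2
(2) = gcd(w*(w - 4)*(w + I), w*(w + 7)) = w
(3) = s - 2
(4) = 5*n + z
(5) = y + 7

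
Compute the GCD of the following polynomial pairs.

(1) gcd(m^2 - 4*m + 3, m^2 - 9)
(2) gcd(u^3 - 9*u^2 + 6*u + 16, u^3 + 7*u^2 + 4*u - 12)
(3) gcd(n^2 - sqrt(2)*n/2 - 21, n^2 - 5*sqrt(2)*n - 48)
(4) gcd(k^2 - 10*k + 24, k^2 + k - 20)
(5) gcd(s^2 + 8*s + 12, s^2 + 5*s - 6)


(1) = m - 3
(2) = 1
(3) = gcd((n - 7*sqrt(2)/2)*(n + 3*sqrt(2)), (n - 8*sqrt(2))*(n + 3*sqrt(2))) = n + 3*sqrt(2)
(4) = gcd((k - 6)*(k - 4), (k - 4)*(k + 5)) = k - 4
(5) = s + 6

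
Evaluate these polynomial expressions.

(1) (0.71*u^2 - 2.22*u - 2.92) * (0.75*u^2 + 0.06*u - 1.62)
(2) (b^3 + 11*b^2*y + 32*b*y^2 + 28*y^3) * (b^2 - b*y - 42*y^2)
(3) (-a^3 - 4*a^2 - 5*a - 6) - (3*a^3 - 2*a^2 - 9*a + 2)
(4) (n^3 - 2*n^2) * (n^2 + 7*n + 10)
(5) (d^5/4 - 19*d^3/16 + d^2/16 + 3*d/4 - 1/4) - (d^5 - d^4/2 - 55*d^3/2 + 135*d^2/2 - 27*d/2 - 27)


(1) = 0.5325*u^4 - 1.6224*u^3 - 3.4734*u^2 + 3.4212*u + 4.7304
(2) = b^5 + 10*b^4*y - 21*b^3*y^2 - 466*b^2*y^3 - 1372*b*y^4 - 1176*y^5
(3) = -4*a^3 - 2*a^2 + 4*a - 8
(4) = n^5 + 5*n^4 - 4*n^3 - 20*n^2
(5) = -3*d^5/4 + d^4/2 + 421*d^3/16 - 1079*d^2/16 + 57*d/4 + 107/4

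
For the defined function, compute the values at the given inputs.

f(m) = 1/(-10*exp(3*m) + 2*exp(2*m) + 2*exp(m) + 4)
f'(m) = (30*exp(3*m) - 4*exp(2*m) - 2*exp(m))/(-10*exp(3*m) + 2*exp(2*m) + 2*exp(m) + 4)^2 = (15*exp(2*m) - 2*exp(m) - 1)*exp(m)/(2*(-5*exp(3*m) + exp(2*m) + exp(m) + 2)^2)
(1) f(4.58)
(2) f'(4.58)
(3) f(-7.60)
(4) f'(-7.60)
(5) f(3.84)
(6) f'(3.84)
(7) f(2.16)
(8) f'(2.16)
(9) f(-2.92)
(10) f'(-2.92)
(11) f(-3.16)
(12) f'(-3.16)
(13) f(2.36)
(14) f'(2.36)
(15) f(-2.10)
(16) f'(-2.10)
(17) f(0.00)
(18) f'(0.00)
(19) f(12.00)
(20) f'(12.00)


(1) = -0.00
(2) = 0.00
(3) = 0.25
(4) = -0.00
(5) = -0.00
(6) = 0.00
(7) = -0.00
(8) = 0.00
(9) = 0.24
(10) = -0.01
(11) = 0.24
(12) = -0.01
(13) = -0.00
(14) = 0.00
(15) = 0.23
(16) = -0.01
(17) = -0.50
(18) = 6.00
(19) = -0.00
(20) = 0.00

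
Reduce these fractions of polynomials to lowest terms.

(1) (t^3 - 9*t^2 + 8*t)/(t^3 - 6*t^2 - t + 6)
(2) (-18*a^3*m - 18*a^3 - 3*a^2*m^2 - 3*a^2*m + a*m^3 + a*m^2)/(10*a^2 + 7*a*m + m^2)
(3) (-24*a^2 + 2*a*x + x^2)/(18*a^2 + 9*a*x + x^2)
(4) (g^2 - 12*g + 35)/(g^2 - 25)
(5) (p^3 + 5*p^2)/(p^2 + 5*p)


(1) = (t^2 - 8*t)/(t^2 - 5*t - 6)
(2) = (-18*a^3*m - 18*a^3 - 3*a^2*m^2 - 3*a^2*m + a*m^3 + a*m^2)/(10*a^2 + 7*a*m + m^2)
(3) = (-4*a + x)/(3*a + x)
(4) = (g - 7)/(g + 5)
(5) = p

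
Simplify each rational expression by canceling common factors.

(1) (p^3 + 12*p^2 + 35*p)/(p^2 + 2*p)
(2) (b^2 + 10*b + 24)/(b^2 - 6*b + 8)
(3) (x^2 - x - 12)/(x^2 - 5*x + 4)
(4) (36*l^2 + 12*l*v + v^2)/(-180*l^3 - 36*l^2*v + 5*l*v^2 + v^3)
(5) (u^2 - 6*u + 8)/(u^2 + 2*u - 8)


(1) = (p^2 + 12*p + 35)/(p + 2)
(2) = (b^2 + 10*b + 24)/(b^2 - 6*b + 8)
(3) = (x + 3)/(x - 1)
(4) = (6*l + v)/(-30*l^2 - l*v + v^2)
(5) = (u - 4)/(u + 4)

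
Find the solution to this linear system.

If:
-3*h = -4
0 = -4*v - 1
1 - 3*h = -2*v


Then:
No Solution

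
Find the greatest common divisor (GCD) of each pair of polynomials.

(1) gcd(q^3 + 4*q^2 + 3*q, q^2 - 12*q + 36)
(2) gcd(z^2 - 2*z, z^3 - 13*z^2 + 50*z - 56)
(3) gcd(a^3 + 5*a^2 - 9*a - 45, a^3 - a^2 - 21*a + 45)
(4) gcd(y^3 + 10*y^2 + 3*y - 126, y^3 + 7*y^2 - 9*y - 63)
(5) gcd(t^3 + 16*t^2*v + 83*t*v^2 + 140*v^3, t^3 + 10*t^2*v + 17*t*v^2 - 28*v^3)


(1) = 1
(2) = z - 2
(3) = gcd((a - 3)*(a + 3)*(a + 5), (a - 3)^2*(a + 5)) = a^2 + 2*a - 15
(4) = gcd((y - 3)*(y + 6)*(y + 7), (y - 3)*(y + 3)*(y + 7)) = y^2 + 4*y - 21
(5) = t^2 + 11*t*v + 28*v^2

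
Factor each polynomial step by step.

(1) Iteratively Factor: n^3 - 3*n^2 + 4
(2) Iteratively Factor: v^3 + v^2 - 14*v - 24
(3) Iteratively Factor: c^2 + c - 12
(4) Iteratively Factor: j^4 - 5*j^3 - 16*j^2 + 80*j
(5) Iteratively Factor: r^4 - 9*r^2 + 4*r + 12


(1) = (n - 2)*(n^2 - n - 2) = (n - 2)^2*(n + 1)
(2) = (v + 2)*(v^2 - v - 12) = (v + 2)*(v + 3)*(v - 4)
(3) = (c - 3)*(c + 4)
(4) = (j - 4)*(j^3 - j^2 - 20*j) = (j - 5)*(j - 4)*(j^2 + 4*j) = (j - 5)*(j - 4)*(j + 4)*(j)
(5) = (r + 3)*(r^3 - 3*r^2 + 4) = (r - 2)*(r + 3)*(r^2 - r - 2) = (r - 2)^2*(r + 3)*(r + 1)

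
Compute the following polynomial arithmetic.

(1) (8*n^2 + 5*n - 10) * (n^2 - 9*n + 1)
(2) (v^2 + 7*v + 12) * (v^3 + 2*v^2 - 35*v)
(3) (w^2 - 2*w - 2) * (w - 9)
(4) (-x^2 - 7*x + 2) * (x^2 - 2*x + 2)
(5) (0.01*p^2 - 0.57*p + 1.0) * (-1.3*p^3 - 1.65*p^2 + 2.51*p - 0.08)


(1) = 8*n^4 - 67*n^3 - 47*n^2 + 95*n - 10
(2) = v^5 + 9*v^4 - 9*v^3 - 221*v^2 - 420*v
(3) = w^3 - 11*w^2 + 16*w + 18
(4) = -x^4 - 5*x^3 + 14*x^2 - 18*x + 4
(5) = -0.013*p^5 + 0.7245*p^4 - 0.3344*p^3 - 3.0815*p^2 + 2.5556*p - 0.08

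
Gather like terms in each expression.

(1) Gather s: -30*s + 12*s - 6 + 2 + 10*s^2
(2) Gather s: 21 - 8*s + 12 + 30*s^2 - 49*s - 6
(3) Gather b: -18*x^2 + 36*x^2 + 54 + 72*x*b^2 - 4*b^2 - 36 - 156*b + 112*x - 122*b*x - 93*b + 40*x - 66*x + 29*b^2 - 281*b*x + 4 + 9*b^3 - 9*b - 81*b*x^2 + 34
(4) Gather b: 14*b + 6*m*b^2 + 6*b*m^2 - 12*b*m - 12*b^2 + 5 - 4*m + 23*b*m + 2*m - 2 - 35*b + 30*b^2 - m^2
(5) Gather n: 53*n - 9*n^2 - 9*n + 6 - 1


(1) = 10*s^2 - 18*s - 4
(2) = 30*s^2 - 57*s + 27
(3) = 9*b^3 + b^2*(72*x + 25) + b*(-81*x^2 - 403*x - 258) + 18*x^2 + 86*x + 56
(4) = b^2*(6*m + 18) + b*(6*m^2 + 11*m - 21) - m^2 - 2*m + 3
(5) = -9*n^2 + 44*n + 5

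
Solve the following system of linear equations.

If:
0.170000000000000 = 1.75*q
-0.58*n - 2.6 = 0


Then:
n = -4.48
q = 0.10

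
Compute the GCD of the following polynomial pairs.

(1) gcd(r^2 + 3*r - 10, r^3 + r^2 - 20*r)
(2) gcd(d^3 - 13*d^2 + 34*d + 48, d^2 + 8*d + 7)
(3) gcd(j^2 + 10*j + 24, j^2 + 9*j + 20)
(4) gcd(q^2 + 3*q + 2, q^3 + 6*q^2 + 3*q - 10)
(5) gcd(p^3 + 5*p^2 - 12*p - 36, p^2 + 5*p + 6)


(1) = r + 5
(2) = d + 1
(3) = j + 4
(4) = q + 2
(5) = gcd((p - 3)*(p + 2)*(p + 6), (p + 2)*(p + 3)) = p + 2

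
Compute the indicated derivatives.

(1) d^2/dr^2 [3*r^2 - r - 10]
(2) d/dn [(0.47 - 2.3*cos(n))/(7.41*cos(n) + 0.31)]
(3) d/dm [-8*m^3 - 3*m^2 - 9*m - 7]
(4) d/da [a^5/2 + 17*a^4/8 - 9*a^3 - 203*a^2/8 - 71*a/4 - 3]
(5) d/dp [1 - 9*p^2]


(1) = 6
(2) = 4.1957*sin(n)/(7.41*cos(n) + 0.31)^2
(3) = -24*m^2 - 6*m - 9
(4) = 5*a^4/2 + 17*a^3/2 - 27*a^2 - 203*a/4 - 71/4
(5) = -18*p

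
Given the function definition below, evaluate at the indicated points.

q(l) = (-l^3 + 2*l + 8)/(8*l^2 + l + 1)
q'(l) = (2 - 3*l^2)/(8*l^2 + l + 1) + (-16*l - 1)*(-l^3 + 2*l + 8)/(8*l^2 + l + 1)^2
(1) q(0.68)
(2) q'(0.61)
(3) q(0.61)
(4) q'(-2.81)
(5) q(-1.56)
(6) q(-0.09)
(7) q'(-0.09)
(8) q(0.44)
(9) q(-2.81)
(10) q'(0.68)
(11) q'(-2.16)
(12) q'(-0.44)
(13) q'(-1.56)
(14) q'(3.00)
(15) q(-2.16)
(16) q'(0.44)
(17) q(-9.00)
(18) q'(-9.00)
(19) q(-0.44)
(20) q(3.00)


(1) = 1.68
(2) = -4.41
(3) = 1.96
(4) = -0.07
(5) = 0.46
(6) = 8.02
(7) = 5.65
(8) = 2.94
(9) = 0.40
(10) = -3.60
(11) = 0.02
(12) = 10.46
(13) = 0.30
(14) = -0.22
(15) = 0.38
(16) = -7.44
(17) = 1.12
(18) = -0.13
(19) = 3.42
(20) = -0.17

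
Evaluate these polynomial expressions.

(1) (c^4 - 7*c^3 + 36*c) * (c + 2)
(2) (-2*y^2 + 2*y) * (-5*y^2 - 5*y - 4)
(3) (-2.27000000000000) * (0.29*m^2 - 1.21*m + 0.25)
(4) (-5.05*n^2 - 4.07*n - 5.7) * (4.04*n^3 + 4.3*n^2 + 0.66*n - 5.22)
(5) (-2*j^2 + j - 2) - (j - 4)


(1) = c^5 - 5*c^4 - 14*c^3 + 36*c^2 + 72*c
(2) = 10*y^4 - 2*y^2 - 8*y
(3) = -0.6583*m^2 + 2.7467*m - 0.5675
(4) = -20.402*n^5 - 38.1578*n^4 - 43.862*n^3 - 0.8352*n^2 + 17.4834*n + 29.754
(5) = 2 - 2*j^2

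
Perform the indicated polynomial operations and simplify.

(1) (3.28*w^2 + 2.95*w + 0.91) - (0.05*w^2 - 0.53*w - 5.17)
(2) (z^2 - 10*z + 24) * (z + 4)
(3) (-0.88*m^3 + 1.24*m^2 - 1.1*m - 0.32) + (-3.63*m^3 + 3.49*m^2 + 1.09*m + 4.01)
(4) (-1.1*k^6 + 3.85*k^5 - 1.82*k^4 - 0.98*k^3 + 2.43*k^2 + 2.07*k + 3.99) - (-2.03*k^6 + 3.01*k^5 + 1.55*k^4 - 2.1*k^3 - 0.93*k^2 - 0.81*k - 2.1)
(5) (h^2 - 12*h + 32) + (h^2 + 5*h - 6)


(1) = 3.23*w^2 + 3.48*w + 6.08
(2) = z^3 - 6*z^2 - 16*z + 96
(3) = -4.51*m^3 + 4.73*m^2 - 0.01*m + 3.69
(4) = 0.93*k^6 + 0.84*k^5 - 3.37*k^4 + 1.12*k^3 + 3.36*k^2 + 2.88*k + 6.09
(5) = 2*h^2 - 7*h + 26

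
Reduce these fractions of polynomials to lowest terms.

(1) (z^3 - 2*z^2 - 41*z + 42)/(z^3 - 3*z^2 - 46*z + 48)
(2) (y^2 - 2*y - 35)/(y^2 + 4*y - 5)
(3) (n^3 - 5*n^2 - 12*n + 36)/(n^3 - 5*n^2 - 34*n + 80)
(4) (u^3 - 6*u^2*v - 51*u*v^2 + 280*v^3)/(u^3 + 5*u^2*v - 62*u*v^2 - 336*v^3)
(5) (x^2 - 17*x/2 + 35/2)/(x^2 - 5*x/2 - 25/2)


(1) = (z - 7)/(z - 8)
(2) = (y - 7)/(y - 1)
(3) = (n^2 - 3*n - 18)/(n^2 - 3*n - 40)
(4) = (u - 5*v)/(u + 6*v)
(5) = (2*x - 7)/(2*x + 5)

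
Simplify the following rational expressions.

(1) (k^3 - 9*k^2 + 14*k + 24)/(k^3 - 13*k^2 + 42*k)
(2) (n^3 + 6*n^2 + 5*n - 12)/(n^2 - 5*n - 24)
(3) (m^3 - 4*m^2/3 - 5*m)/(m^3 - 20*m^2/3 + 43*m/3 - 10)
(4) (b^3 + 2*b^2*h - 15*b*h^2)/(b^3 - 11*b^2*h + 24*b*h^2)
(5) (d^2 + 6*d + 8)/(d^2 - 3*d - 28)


(1) = (k^2 - 3*k - 4)/(k^2 - 7*k)
(2) = (n^2 + 3*n - 4)/(n - 8)
(3) = (3*m^2 + 5*m)/(3*m^2 - 11*m + 10)
(4) = (b + 5*h)/(b - 8*h)
(5) = (d + 2)/(d - 7)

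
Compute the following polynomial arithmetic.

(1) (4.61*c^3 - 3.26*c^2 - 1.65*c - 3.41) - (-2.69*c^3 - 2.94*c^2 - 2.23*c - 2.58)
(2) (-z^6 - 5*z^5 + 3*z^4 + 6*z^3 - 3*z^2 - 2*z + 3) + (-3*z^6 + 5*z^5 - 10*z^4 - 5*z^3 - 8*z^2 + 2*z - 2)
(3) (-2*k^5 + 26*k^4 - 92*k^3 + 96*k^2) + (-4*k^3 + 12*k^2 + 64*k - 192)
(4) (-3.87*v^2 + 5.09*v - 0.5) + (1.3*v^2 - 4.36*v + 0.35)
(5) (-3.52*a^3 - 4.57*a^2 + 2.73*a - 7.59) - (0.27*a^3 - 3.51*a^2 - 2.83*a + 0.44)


(1) = 7.3*c^3 - 0.32*c^2 + 0.58*c - 0.83
(2) = -4*z^6 - 7*z^4 + z^3 - 11*z^2 + 1
(3) = -2*k^5 + 26*k^4 - 96*k^3 + 108*k^2 + 64*k - 192
(4) = -2.57*v^2 + 0.73*v - 0.15
(5) = -3.79*a^3 - 1.06*a^2 + 5.56*a - 8.03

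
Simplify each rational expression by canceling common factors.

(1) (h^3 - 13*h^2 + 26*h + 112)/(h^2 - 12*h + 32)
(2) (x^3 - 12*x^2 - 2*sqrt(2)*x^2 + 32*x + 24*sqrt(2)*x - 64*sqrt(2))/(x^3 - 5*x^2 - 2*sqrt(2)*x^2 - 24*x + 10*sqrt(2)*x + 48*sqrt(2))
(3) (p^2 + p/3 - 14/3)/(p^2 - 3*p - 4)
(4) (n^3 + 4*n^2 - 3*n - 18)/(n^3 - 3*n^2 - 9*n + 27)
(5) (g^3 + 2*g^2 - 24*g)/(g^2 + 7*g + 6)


(1) = (h^2 - 5*h - 14)/(h - 4)
(2) = (x - 4)/(x + 3)
(3) = (3*p^2 + p - 14)/(3*p^2 - 9*p - 12)
(4) = (n^2 + n - 6)/(n^2 - 6*n + 9)
(5) = (g^2 - 4*g)/(g + 1)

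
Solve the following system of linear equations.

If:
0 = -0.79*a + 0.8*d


Then:
a = 1.0126582278481*d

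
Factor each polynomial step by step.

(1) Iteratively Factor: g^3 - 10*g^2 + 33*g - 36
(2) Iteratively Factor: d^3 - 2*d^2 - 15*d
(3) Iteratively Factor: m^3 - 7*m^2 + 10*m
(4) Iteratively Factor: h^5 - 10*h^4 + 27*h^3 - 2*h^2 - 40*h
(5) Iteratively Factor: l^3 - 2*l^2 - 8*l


(1) = (g - 3)*(g^2 - 7*g + 12) = (g - 4)*(g - 3)*(g - 3)
(2) = (d - 5)*(d^2 + 3*d) = d*(d - 5)*(d + 3)
(3) = (m - 2)*(m^2 - 5*m) = m*(m - 2)*(m - 5)
(4) = (h - 5)*(h^4 - 5*h^3 + 2*h^2 + 8*h) = (h - 5)*(h + 1)*(h^3 - 6*h^2 + 8*h) = (h - 5)*(h - 2)*(h + 1)*(h^2 - 4*h) = (h - 5)*(h - 4)*(h - 2)*(h + 1)*(h)
(5) = (l + 2)*(l^2 - 4*l) = (l - 4)*(l + 2)*(l)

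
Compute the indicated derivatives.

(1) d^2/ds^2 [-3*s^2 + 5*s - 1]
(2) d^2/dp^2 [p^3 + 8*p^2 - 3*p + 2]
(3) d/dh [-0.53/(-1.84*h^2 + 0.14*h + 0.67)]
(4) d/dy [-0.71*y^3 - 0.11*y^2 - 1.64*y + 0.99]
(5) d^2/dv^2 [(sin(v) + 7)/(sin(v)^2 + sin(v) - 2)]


(1) = -6
(2) = 6*p + 16
(3) = (0.0742 - 1.9504*h)/(-1.84*h^2 + 0.14*h + 0.67)^2
(4) = -2.13*y^2 - 0.22*y - 1.64
(5) = -(sin(v)^4 + 28*sin(v)^3 + 59*sin(v)^2 + 82*sin(v) + 46)/((sin(v) - 1)^2*(sin(v) + 2)^3)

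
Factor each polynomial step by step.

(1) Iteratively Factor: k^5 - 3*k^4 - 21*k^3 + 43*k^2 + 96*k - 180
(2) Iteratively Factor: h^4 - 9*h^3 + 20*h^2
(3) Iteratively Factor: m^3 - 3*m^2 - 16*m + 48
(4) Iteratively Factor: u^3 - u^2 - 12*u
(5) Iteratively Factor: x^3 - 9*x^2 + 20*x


(1) = (k - 2)*(k^4 - k^3 - 23*k^2 - 3*k + 90) = (k - 2)*(k + 3)*(k^3 - 4*k^2 - 11*k + 30) = (k - 2)*(k + 3)^2*(k^2 - 7*k + 10) = (k - 5)*(k - 2)*(k + 3)^2*(k - 2)
(2) = (h)*(h^3 - 9*h^2 + 20*h) = h*(h - 4)*(h^2 - 5*h) = h*(h - 5)*(h - 4)*(h)
(3) = (m + 4)*(m^2 - 7*m + 12) = (m - 4)*(m + 4)*(m - 3)
(4) = (u)*(u^2 - u - 12) = u*(u + 3)*(u - 4)
(5) = (x - 4)*(x^2 - 5*x) = x*(x - 4)*(x - 5)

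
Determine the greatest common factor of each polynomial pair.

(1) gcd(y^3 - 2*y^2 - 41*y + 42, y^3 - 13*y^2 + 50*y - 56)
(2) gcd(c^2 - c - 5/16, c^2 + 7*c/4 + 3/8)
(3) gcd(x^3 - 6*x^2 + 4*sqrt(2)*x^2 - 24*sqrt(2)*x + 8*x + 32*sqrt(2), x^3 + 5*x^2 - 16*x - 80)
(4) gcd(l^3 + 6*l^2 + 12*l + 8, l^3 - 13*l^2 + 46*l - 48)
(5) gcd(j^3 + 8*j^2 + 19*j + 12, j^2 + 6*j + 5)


(1) = gcd((y - 7)*(y - 1)*(y + 6), (y - 7)*(y - 4)*(y - 2)) = y - 7
(2) = c + 1/4
(3) = x - 4
(4) = gcd((l + 2)^3, (l - 8)*(l - 3)*(l - 2)) = 1
(5) = j + 1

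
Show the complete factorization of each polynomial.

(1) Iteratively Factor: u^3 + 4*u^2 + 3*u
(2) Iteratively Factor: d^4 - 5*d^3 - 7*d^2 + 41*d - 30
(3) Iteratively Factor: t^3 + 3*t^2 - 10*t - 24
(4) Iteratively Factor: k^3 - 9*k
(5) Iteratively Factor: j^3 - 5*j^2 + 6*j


(1) = (u + 1)*(u^2 + 3*u) = (u + 1)*(u + 3)*(u)
(2) = (d - 1)*(d^3 - 4*d^2 - 11*d + 30) = (d - 2)*(d - 1)*(d^2 - 2*d - 15) = (d - 5)*(d - 2)*(d - 1)*(d + 3)
(3) = (t - 3)*(t^2 + 6*t + 8) = (t - 3)*(t + 4)*(t + 2)
(4) = (k)*(k^2 - 9) = k*(k - 3)*(k + 3)
(5) = (j - 2)*(j^2 - 3*j) = j*(j - 2)*(j - 3)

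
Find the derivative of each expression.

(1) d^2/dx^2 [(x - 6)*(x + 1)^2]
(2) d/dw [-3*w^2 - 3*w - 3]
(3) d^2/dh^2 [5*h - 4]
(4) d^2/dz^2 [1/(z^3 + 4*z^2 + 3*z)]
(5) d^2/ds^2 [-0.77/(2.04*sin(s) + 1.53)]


(1) = 6*x - 8
(2) = -6*w - 3
(3) = 0
(4) = 2*(-z*(3*z + 4)*(z^2 + 4*z + 3) + (3*z^2 + 8*z + 3)^2)/(z^3*(z^2 + 4*z + 3)^3)
(5) = (3.204432*sin(s)^2 - 2.403324*sin(s) - 6.408864)/(2.04*sin(s) + 1.53)^3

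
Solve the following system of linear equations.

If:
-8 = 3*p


Then:
p = -8/3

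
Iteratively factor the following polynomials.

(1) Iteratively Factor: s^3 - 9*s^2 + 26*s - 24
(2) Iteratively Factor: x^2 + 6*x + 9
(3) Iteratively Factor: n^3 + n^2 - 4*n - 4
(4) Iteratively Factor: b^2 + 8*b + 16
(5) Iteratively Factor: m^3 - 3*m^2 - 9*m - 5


(1) = (s - 4)*(s^2 - 5*s + 6) = (s - 4)*(s - 3)*(s - 2)
(2) = (x + 3)*(x + 3)
(3) = (n + 1)*(n^2 - 4) = (n + 1)*(n + 2)*(n - 2)
(4) = (b + 4)*(b + 4)
(5) = (m + 1)*(m^2 - 4*m - 5) = (m + 1)^2*(m - 5)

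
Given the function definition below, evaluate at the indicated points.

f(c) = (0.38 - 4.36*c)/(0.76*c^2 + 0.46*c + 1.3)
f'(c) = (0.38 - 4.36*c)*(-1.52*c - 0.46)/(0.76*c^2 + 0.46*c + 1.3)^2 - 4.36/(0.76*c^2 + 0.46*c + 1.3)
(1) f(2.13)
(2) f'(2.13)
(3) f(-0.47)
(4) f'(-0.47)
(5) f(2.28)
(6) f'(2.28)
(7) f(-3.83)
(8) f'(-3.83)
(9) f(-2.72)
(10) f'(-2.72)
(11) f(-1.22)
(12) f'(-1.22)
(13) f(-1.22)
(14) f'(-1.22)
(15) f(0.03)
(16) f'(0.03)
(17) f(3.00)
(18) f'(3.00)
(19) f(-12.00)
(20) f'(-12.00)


(1) = -1.56
(2) = 0.24
(3) = 1.94
(4) = -3.09
(5) = -1.52
(6) = 0.25
(7) = 1.60
(8) = 0.39
(9) = 2.16
(10) = 0.63
(11) = 3.05
(12) = -0.06
(13) = 3.05
(14) = -0.06
(15) = 0.19
(16) = -3.39
(17) = -1.33
(18) = 0.25
(19) = 0.50
(20) = 0.04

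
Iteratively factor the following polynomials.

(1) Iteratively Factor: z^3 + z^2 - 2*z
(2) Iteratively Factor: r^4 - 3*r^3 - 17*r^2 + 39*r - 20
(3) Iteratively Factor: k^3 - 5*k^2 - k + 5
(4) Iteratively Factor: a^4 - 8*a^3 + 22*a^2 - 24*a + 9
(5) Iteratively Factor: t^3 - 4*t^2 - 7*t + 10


(1) = (z)*(z^2 + z - 2) = z*(z + 2)*(z - 1)
(2) = (r - 5)*(r^3 + 2*r^2 - 7*r + 4) = (r - 5)*(r - 1)*(r^2 + 3*r - 4) = (r - 5)*(r - 1)^2*(r + 4)
(3) = (k + 1)*(k^2 - 6*k + 5) = (k - 5)*(k + 1)*(k - 1)
(4) = (a - 3)*(a^3 - 5*a^2 + 7*a - 3) = (a - 3)*(a - 1)*(a^2 - 4*a + 3) = (a - 3)*(a - 1)^2*(a - 3)
(5) = (t - 5)*(t^2 + t - 2) = (t - 5)*(t + 2)*(t - 1)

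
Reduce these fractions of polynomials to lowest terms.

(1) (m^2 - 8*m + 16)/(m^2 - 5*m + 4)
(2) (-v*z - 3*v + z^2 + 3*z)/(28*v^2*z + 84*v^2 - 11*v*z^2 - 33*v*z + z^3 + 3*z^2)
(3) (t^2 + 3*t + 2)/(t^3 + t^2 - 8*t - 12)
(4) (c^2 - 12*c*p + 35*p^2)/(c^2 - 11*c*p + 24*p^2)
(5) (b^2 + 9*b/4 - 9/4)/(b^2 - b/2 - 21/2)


(1) = (m - 4)/(m - 1)
(2) = (-v + z)/(28*v^2 - 11*v*z + z^2)
(3) = (t + 1)/(t^2 - t - 6)
(4) = (c^2 - 12*c*p + 35*p^2)/(c^2 - 11*c*p + 24*p^2)
(5) = (4*b - 3)/(4*b - 14)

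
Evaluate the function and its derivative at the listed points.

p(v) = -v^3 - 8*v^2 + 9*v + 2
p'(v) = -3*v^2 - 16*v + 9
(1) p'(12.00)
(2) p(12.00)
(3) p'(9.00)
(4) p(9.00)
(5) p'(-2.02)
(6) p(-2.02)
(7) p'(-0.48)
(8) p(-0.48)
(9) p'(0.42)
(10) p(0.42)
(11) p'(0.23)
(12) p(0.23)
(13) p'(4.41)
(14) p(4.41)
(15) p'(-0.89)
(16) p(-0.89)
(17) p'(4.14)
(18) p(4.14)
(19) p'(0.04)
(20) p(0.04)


(1) = -615.00
(2) = -2770.00
(3) = -378.00
(4) = -1294.00
(5) = 29.08
(6) = -40.58
(7) = 15.99
(8) = -4.05
(9) = 1.75
(10) = 4.29
(11) = 5.16
(12) = 3.63
(13) = -119.90
(14) = -199.66
(15) = 20.86
(16) = -11.64
(17) = -108.66
(18) = -168.81
(19) = 8.36
(20) = 2.35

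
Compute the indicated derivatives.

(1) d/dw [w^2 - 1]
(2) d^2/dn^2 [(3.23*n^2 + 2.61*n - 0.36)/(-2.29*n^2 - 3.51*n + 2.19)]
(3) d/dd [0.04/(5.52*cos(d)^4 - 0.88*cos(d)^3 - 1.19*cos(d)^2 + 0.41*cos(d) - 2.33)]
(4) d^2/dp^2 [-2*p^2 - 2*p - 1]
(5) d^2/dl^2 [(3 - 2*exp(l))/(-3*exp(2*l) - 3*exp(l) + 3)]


(1) = 2*w
(2) = (24.550632*n^3 - 85.865382*n^2 - 61.174602*n - 58.62708)/(12.008989*n^6 + 55.220373*n^5 + 50.18535*n^4 - 62.374455*n^3 - 47.99385*n^2 + 50.502933*n - 10.503459)
(3) = (0.8832*cos(d)^3 - 0.1056*cos(d)^2 - 0.0952*cos(d) + 0.0164)*sin(d)/(-5.52*cos(d)^4 + 0.88*cos(d)^3 + 1.19*cos(d)^2 - 0.41*cos(d) + 2.33)^2
(4) = -4
(5) = (2*exp(4*l) - 14*exp(3*l) + 3*exp(2*l) - 13*exp(l) - 1)*exp(l)/(3*(exp(6*l) + 3*exp(5*l) - 5*exp(3*l) + 3*exp(l) - 1))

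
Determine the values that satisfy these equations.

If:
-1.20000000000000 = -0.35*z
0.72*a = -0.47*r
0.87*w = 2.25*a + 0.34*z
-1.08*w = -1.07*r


Then:
a = -0.33
r = 0.50
w = 0.50
z = 3.43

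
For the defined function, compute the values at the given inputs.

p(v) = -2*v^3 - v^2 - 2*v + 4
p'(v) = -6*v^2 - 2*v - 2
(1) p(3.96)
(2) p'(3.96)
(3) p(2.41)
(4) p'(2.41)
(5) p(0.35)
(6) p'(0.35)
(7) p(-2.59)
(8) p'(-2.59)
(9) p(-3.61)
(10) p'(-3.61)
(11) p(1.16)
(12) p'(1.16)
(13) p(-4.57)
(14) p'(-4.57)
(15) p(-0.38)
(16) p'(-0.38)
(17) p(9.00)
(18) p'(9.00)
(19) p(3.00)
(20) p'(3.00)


(1) = -143.80
(2) = -104.01
(3) = -34.62
(4) = -41.67
(5) = 3.09
(6) = -3.43
(7) = 37.22
(8) = -37.07
(9) = 92.28
(10) = -72.97
(11) = -2.79
(12) = -12.39
(13) = 183.14
(14) = -118.17
(15) = 4.73
(16) = -2.11
(17) = -1553.00
(18) = -506.00
(19) = -65.00
(20) = -62.00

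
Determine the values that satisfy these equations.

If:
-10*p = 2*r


Then:
p = -r/5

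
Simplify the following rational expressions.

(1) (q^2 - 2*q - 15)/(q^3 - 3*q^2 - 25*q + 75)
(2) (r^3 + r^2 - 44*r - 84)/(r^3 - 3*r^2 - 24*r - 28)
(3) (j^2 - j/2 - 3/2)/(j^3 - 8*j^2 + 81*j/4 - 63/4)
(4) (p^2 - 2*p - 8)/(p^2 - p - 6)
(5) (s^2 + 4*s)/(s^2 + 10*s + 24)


(1) = (q + 3)/(q^2 + 2*q - 15)
(2) = (r + 6)/(r + 2)
(3) = (2*j + 2)/(2*j^2 - 13*j + 21)
(4) = (p - 4)/(p - 3)
(5) = s/(s + 6)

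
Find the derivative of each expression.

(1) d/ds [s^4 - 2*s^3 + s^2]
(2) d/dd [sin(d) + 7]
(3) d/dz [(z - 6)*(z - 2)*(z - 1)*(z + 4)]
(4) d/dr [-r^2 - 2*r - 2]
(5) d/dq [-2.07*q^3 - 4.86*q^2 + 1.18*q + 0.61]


(1) = 2*s*(2*s^2 - 3*s + 1)
(2) = cos(d)
(3) = 4*z^3 - 15*z^2 - 32*z + 68
(4) = -2*r - 2
(5) = -6.21*q^2 - 9.72*q + 1.18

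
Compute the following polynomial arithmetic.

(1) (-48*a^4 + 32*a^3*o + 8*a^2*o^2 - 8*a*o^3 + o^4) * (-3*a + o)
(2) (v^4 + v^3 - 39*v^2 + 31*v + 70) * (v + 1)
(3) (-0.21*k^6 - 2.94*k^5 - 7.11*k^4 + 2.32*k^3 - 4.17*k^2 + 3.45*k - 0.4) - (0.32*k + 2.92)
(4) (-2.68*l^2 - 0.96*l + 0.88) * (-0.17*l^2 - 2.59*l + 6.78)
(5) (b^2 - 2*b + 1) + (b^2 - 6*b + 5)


(1) = 144*a^5 - 144*a^4*o + 8*a^3*o^2 + 32*a^2*o^3 - 11*a*o^4 + o^5
(2) = v^5 + 2*v^4 - 38*v^3 - 8*v^2 + 101*v + 70
(3) = -0.21*k^6 - 2.94*k^5 - 7.11*k^4 + 2.32*k^3 - 4.17*k^2 + 3.13*k - 3.32
(4) = 0.4556*l^4 + 7.1044*l^3 - 15.8336*l^2 - 8.788*l + 5.9664
(5) = 2*b^2 - 8*b + 6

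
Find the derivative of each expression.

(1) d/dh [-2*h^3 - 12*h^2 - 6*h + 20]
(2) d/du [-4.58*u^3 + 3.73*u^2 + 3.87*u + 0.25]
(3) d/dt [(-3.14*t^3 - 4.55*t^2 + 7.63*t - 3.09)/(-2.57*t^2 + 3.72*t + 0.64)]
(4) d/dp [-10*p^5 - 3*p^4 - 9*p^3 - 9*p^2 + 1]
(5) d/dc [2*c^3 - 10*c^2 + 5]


(1) = -6*h^2 - 24*h - 6
(2) = -13.74*u^2 + 7.46*u + 3.87
(3) = (8.0698*t^4 - 23.3616*t^3 - 3.3457*t^2 - 21.7066*t + 16.378)/(6.6049*t^4 - 19.1208*t^3 + 10.5488*t^2 + 4.7616*t + 0.4096)
(4) = p*(-50*p^3 - 12*p^2 - 27*p - 18)
(5) = 2*c*(3*c - 10)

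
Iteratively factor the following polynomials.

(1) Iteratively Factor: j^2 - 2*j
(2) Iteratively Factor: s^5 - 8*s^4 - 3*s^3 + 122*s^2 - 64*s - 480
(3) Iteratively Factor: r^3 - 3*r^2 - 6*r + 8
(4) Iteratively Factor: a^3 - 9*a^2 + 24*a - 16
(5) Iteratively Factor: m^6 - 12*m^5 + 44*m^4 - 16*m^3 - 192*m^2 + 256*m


(1) = (j)*(j - 2)
(2) = (s - 4)*(s^4 - 4*s^3 - 19*s^2 + 46*s + 120) = (s - 5)*(s - 4)*(s^3 + s^2 - 14*s - 24) = (s - 5)*(s - 4)*(s + 3)*(s^2 - 2*s - 8) = (s - 5)*(s - 4)*(s + 2)*(s + 3)*(s - 4)
(3) = (r + 2)*(r^2 - 5*r + 4) = (r - 1)*(r + 2)*(r - 4)
(4) = (a - 4)*(a^2 - 5*a + 4) = (a - 4)*(a - 1)*(a - 4)
(5) = (m - 4)*(m^5 - 8*m^4 + 12*m^3 + 32*m^2 - 64*m) = (m - 4)^2*(m^4 - 4*m^3 - 4*m^2 + 16*m) = (m - 4)^2*(m - 2)*(m^3 - 2*m^2 - 8*m) = (m - 4)^3*(m - 2)*(m^2 + 2*m) = (m - 4)^3*(m - 2)*(m + 2)*(m)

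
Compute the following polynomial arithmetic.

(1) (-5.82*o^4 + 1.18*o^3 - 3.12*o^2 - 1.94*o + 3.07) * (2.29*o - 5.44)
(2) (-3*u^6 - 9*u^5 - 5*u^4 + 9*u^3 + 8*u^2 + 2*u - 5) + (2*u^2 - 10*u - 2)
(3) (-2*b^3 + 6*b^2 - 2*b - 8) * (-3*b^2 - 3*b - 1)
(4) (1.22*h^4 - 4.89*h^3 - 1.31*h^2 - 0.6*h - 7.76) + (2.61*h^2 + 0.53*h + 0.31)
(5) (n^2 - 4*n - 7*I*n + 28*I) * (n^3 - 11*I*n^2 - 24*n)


(1) = -13.3278*o^5 + 34.363*o^4 - 13.564*o^3 + 12.5302*o^2 + 17.5839*o - 16.7008
(2) = -3*u^6 - 9*u^5 - 5*u^4 + 9*u^3 + 10*u^2 - 8*u - 7
(3) = 6*b^5 - 12*b^4 - 10*b^3 + 24*b^2 + 26*b + 8
(4) = 1.22*h^4 - 4.89*h^3 + 1.3*h^2 - 0.07*h - 7.45
(5) = n^5 - 4*n^4 - 18*I*n^4 - 101*n^3 + 72*I*n^3 + 404*n^2 + 168*I*n^2 - 672*I*n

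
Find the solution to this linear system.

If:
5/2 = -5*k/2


Then:
k = -1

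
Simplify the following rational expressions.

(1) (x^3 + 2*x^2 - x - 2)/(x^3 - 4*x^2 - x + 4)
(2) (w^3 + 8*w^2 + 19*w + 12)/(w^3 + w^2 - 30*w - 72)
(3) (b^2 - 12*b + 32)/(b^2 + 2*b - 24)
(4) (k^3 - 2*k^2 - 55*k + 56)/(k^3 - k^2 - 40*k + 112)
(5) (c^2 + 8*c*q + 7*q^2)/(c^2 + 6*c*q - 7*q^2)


(1) = (x + 2)/(x - 4)
(2) = (w + 1)/(w - 6)
(3) = (b - 8)/(b + 6)
(4) = (k^2 - 9*k + 8)/(k^2 - 8*k + 16)
(5) = (-c - q)/(-c + q)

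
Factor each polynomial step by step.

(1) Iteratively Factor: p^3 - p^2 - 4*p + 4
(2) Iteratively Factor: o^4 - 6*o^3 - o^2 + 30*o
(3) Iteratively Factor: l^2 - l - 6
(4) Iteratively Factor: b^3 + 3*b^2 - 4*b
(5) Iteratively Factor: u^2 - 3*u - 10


(1) = (p - 1)*(p^2 - 4) = (p - 1)*(p + 2)*(p - 2)
(2) = (o - 3)*(o^3 - 3*o^2 - 10*o) = (o - 5)*(o - 3)*(o^2 + 2*o) = (o - 5)*(o - 3)*(o + 2)*(o)
(3) = (l - 3)*(l + 2)
(4) = (b)*(b^2 + 3*b - 4) = b*(b - 1)*(b + 4)
(5) = (u + 2)*(u - 5)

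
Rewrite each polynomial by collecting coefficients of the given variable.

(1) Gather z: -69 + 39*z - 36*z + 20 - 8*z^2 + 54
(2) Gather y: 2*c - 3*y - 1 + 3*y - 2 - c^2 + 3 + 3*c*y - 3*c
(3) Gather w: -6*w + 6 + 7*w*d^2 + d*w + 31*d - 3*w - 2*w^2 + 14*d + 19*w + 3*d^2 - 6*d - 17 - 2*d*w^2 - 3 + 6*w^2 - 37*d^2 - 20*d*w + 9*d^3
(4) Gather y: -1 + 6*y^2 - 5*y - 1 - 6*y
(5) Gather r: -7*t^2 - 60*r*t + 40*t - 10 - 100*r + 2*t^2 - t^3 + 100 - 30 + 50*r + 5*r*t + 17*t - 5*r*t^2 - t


(1) = -8*z^2 + 3*z + 5
(2) = -c^2 + 3*c*y - c
(3) = 9*d^3 - 34*d^2 + 39*d + w^2*(4 - 2*d) + w*(7*d^2 - 19*d + 10) - 14
(4) = 6*y^2 - 11*y - 2
(5) = r*(-5*t^2 - 55*t - 50) - t^3 - 5*t^2 + 56*t + 60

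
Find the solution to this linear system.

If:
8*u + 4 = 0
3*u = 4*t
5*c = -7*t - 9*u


Then:
c = 57/40
t = -3/8
u = -1/2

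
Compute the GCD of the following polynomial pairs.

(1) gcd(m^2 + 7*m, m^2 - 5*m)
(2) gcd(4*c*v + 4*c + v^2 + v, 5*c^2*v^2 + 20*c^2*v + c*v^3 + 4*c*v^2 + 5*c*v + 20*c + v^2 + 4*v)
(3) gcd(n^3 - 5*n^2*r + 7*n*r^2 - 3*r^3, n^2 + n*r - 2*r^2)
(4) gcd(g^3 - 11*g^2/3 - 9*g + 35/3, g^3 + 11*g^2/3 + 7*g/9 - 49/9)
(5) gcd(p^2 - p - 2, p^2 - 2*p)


(1) = m
(2) = gcd((4*c + v)*(v + 1), (5*c + v)*(v + 4)*(c*v + 1)) = 1
(3) = -n + r
(4) = gcd((g - 5)*(g - 1)*(g + 7/3), (g - 1)*(g + 7/3)^2) = g^2 + 4*g/3 - 7/3
(5) = p - 2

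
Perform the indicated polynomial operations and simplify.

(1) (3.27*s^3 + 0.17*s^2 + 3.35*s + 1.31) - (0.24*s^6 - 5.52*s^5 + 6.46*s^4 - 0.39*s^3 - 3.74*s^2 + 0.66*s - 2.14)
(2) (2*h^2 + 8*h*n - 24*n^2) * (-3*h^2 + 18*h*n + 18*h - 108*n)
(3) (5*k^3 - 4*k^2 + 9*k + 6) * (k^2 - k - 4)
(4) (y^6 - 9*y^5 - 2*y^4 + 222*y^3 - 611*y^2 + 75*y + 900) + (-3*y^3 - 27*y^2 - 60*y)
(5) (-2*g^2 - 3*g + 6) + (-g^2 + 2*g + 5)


(1) = -0.24*s^6 + 5.52*s^5 - 6.46*s^4 + 3.66*s^3 + 3.91*s^2 + 2.69*s + 3.45
(2) = -6*h^4 + 12*h^3*n + 36*h^3 + 216*h^2*n^2 - 72*h^2*n - 432*h*n^3 - 1296*h*n^2 + 2592*n^3
(3) = 5*k^5 - 9*k^4 - 7*k^3 + 13*k^2 - 42*k - 24
(4) = y^6 - 9*y^5 - 2*y^4 + 219*y^3 - 638*y^2 + 15*y + 900
(5) = -3*g^2 - g + 11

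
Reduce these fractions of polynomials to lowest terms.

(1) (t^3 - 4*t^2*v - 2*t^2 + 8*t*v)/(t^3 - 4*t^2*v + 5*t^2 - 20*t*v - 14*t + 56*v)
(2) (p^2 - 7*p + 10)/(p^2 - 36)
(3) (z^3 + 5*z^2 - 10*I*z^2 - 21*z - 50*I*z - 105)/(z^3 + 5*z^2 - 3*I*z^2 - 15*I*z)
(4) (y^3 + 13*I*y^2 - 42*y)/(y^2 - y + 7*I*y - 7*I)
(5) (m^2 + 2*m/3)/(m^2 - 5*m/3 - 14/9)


(1) = t/(t + 7)
(2) = (p^2 - 7*p + 10)/(p^2 - 36)
(3) = (z - 7*I)/z
(4) = (y^2 + 6*I*y)/(y - 1)
(5) = 3*m/(3*m - 7)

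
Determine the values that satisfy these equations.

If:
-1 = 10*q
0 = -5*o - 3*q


Then:
o = 3/50
q = -1/10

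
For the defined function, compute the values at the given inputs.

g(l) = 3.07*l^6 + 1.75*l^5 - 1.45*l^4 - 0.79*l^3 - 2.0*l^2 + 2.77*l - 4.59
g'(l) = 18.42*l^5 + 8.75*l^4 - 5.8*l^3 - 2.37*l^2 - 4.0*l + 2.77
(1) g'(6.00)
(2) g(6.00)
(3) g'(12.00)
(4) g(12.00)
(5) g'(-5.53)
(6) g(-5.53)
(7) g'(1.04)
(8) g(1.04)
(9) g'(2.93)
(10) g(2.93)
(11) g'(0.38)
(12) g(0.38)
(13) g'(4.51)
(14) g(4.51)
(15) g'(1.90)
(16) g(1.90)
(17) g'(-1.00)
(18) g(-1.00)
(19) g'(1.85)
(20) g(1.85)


(1) = 153214.57
(2) = 154732.11
(3) = 4754516.53
(4) = 9570735.21
(5) = -86144.84
(6) = 77445.10
(7) = 22.17
(8) = -0.44
(9) = 4447.35
(10) = 2179.94
(11) = 0.92
(12) = -3.88
(13) = 37393.95
(14) = 28394.50
(15) = 516.96
(16) = 156.90
(17) = 0.53
(18) = -8.70
(19) = 452.19
(20) = 132.70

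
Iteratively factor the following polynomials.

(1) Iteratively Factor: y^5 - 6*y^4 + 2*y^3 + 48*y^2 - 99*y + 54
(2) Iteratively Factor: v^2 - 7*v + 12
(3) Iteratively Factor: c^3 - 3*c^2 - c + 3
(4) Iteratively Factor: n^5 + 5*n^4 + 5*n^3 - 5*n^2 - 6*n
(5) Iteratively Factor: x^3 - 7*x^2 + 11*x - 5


(1) = (y - 2)*(y^4 - 4*y^3 - 6*y^2 + 36*y - 27) = (y - 2)*(y - 1)*(y^3 - 3*y^2 - 9*y + 27) = (y - 2)*(y - 1)*(y + 3)*(y^2 - 6*y + 9) = (y - 3)*(y - 2)*(y - 1)*(y + 3)*(y - 3)
(2) = (v - 3)*(v - 4)
(3) = (c + 1)*(c^2 - 4*c + 3) = (c - 3)*(c + 1)*(c - 1)
(4) = (n)*(n^4 + 5*n^3 + 5*n^2 - 5*n - 6) = n*(n + 2)*(n^3 + 3*n^2 - n - 3) = n*(n + 2)*(n + 3)*(n^2 - 1) = n*(n - 1)*(n + 2)*(n + 3)*(n + 1)
(5) = (x - 5)*(x^2 - 2*x + 1) = (x - 5)*(x - 1)*(x - 1)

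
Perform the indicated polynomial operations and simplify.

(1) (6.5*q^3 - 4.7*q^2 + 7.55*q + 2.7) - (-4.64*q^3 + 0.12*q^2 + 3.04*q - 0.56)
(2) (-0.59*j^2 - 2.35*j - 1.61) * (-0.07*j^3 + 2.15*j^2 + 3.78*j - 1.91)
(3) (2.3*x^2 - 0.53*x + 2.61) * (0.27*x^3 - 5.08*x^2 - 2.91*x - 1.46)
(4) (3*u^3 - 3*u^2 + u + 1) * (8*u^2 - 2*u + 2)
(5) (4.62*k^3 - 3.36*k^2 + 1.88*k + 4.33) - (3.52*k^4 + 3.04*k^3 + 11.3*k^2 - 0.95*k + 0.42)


(1) = 11.14*q^3 - 4.82*q^2 + 4.51*q + 3.26
(2) = 0.0413*j^5 - 1.104*j^4 - 7.17*j^3 - 11.2176*j^2 - 1.5973*j + 3.0751
(3) = 0.621*x^5 - 11.8271*x^4 - 3.2959*x^3 - 15.0745*x^2 - 6.8213*x - 3.8106
(4) = 24*u^5 - 30*u^4 + 20*u^3 + 2
(5) = -3.52*k^4 + 1.58*k^3 - 14.66*k^2 + 2.83*k + 3.91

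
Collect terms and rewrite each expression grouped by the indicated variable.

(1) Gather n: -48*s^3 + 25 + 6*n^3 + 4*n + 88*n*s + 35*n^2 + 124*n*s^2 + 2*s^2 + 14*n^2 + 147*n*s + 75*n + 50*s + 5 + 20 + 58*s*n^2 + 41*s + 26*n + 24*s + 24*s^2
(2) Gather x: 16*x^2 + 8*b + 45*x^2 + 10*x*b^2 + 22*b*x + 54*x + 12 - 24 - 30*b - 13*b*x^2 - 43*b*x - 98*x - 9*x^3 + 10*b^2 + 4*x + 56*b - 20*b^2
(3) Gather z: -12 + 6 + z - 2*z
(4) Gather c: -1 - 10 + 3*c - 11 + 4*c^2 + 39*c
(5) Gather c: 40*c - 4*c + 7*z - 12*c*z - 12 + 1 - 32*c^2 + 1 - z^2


(1) = 6*n^3 + n^2*(58*s + 49) + n*(124*s^2 + 235*s + 105) - 48*s^3 + 26*s^2 + 115*s + 50
(2) = -10*b^2 + 34*b - 9*x^3 + x^2*(61 - 13*b) + x*(10*b^2 - 21*b - 40) - 12
(3) = -z - 6
(4) = 4*c^2 + 42*c - 22
(5) = -32*c^2 + c*(36 - 12*z) - z^2 + 7*z - 10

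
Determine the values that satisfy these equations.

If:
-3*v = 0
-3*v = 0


Then:
v = 0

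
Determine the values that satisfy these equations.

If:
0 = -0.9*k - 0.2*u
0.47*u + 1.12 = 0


Then:
k = 0.53
u = -2.38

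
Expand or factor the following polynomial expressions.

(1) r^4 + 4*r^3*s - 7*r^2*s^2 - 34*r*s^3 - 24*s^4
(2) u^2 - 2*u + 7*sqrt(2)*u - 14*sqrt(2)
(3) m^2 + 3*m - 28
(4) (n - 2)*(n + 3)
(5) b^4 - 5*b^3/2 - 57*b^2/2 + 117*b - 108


(1) = (r - 3*s)*(r + s)*(r + 2*s)*(r + 4*s)
(2) = (u - 2)*(u + 7*sqrt(2))
(3) = (m - 4)*(m + 7)
(4) = n^2 + n - 6
(5) = (b - 4)*(b - 3)*(b - 3/2)*(b + 6)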